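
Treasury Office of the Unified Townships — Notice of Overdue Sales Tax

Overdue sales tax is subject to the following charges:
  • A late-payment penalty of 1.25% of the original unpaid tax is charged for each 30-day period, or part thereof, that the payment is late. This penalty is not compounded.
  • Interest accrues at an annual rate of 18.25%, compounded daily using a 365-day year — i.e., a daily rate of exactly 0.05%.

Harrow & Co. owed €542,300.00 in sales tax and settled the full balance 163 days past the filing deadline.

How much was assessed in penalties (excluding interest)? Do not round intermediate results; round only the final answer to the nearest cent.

€40,672.50

Penalty periods: ⌈163/30⌉ = 6; penalty = 6 × 1.25% × €542,300.00 = €40,672.50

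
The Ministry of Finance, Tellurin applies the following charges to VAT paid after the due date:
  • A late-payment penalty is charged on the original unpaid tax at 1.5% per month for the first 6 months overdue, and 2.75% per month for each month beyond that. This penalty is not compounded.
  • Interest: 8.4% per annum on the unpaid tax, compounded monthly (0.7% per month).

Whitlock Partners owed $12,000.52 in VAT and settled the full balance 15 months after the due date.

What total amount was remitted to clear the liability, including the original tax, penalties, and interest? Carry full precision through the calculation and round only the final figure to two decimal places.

Penalty, months 1–6: 6 × 1.5% × $12,000.52 = $1,080.05…
Penalty, months 7–15: 9 × 2.75% × $12,000.52 = $2,970.13…
Interest: $12,000.52 × ((1 + 0.007)^15 − 1) = $12,000.52 × 0.1103044… = $1,323.7101…
Total = $12,000.52 + $4,050.1755 + $1,323.7101… = $17,374.41

$17,374.41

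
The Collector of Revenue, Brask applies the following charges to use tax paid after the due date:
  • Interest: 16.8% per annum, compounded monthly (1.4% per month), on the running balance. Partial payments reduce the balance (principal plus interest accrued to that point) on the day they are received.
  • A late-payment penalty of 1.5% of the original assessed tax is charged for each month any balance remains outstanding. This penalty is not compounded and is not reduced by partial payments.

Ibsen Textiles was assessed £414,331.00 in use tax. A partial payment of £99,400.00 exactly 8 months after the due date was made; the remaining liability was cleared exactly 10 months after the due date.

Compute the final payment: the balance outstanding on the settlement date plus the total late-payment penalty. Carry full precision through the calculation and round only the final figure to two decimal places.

Balance at month 8: £414,331.0000 × (1 + 0.014)^8 = £463,074.7150…
After £99,400.00 payment: £463,074.7150… − £99,400.00 = £363,674.7150…
Balance at month 10: £363,674.7150… × (1 + 0.014)^2 = £373,928.8873…
Penalty: 10 × 1.5% × £414,331.00 = £62,149.65
Final settlement = outstanding balance + penalty = £373,928.8873… + £62,149.65 = £436,078.54

£436,078.54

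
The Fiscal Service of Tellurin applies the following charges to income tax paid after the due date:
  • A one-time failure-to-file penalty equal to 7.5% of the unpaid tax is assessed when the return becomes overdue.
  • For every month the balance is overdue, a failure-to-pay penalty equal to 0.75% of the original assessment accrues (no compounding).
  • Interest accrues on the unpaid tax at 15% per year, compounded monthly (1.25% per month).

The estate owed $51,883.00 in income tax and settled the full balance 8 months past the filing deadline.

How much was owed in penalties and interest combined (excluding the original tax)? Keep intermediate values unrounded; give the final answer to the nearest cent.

$12,425.26

Failure-to-file penalty: 7.5% × $51,883.00 = $3,891.23…
Failure-to-pay penalty: 8 × 0.75% × $51,883.00 = $3,112.98
Interest: $51,883.00 × ((1 + 0.0125)^8 − 1) = $51,883.00 × 0.1044861… = $5,421.0524…
Penalties + interest = $7,004.2050 + $5,421.0524… = $12,425.26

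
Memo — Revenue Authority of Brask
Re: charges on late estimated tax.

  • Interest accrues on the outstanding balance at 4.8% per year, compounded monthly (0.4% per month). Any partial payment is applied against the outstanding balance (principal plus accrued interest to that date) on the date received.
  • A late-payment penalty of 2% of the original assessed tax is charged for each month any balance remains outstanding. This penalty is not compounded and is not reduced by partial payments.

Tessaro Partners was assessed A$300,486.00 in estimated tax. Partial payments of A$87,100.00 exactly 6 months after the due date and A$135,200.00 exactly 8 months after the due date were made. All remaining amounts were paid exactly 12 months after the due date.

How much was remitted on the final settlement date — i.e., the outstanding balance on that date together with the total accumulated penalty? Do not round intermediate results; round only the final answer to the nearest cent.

A$160,759.92

Balance at month 6: A$300,486.0000 × (1 + 0.004)^6 = A$307,770.1664…
After A$87,100.00 payment: A$307,770.1664… − A$87,100.00 = A$220,670.1664…
Balance at month 8: A$220,670.1664… × (1 + 0.004)^2 = A$222,439.0585…
After A$135,200.00 payment: A$222,439.0585… − A$135,200.00 = A$87,239.0585…
Balance at month 12: A$87,239.0585… × (1 + 0.004)^4 = A$88,643.2807…
Penalty: 12 × 2% × A$300,486.00 = A$72,116.64
Final settlement = outstanding balance + penalty = A$88,643.2807… + A$72,116.64 = A$160,759.92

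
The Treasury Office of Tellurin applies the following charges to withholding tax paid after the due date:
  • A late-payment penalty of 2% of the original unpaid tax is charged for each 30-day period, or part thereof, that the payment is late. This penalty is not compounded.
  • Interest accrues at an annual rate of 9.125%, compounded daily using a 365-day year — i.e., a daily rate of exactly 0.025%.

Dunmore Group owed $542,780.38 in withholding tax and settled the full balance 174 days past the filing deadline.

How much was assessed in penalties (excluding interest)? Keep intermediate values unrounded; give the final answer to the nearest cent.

$65,133.65

Penalty periods: ⌈174/30⌉ = 6; penalty = 6 × 2% × $542,780.38 = $65,133.65…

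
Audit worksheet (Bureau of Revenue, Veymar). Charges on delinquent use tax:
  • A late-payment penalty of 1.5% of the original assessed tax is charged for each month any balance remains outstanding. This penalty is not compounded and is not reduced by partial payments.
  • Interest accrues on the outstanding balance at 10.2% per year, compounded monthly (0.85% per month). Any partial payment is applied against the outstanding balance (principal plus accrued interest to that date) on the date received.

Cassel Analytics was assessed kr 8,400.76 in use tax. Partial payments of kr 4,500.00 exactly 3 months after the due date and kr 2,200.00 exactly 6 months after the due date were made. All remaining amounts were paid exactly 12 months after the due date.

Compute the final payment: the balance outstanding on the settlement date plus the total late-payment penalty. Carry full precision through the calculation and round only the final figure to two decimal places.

Balance at month 3: kr 8,400.7600 × (1 + 0.0085)^3 = kr 8,616.8054…
After kr 4,500.00 payment: kr 8,616.8054… − kr 4,500.00 = kr 4,116.8054…
Balance at month 6: kr 4,116.8054… × (1 + 0.0085)^3 = kr 4,222.6788…
After kr 2,200.00 payment: kr 4,222.6788… − kr 2,200.00 = kr 2,022.6788…
Balance at month 12: kr 2,022.6788… × (1 + 0.0085)^6 = kr 2,128.0525…
Penalty: 12 × 1.5% × kr 8,400.76 = kr 1,512.14…
Final settlement = outstanding balance + penalty = kr 2,128.0525… + kr 1,512.14… = kr 3,640.19

kr 3,640.19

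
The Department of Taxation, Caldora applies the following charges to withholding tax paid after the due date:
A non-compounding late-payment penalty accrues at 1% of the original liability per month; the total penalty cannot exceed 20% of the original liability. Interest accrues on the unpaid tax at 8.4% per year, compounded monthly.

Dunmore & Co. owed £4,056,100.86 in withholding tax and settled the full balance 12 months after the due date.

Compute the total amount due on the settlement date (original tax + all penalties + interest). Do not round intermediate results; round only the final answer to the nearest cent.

£4,896,973.81

Penalty: 12 × 1% × £4,056,100.86 = £486,732.10… (below the 20% cap of £811,220.17…)
Interest (8.4%/yr ÷ 12 = 0.7%/month): £4,056,100.86 × ((1 + 0.007)^12 − 1) = £354,140.8509…
Total = £4,056,100.86 + £486,732.1032 + £354,140.8509… = £4,896,973.81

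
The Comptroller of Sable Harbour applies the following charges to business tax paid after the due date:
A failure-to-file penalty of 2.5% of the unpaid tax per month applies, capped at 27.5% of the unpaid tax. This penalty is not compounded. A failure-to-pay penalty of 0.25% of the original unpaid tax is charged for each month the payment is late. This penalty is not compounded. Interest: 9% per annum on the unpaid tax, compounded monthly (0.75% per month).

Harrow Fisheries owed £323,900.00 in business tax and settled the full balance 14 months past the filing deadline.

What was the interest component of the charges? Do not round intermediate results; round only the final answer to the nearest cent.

Interest: £323,900.00 × ((1 + 0.0075)^14 − 1) = £323,900.00 × 0.1102755… = £35,718.2434…

£35,718.24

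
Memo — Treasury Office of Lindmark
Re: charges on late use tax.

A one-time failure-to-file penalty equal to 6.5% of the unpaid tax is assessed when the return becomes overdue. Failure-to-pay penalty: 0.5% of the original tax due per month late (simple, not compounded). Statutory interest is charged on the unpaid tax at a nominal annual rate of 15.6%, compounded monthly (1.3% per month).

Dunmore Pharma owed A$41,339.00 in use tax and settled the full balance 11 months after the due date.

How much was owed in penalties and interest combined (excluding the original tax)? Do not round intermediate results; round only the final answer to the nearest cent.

Failure-to-file penalty: 6.5% × A$41,339.00 = A$2,687.04…
Failure-to-pay penalty: 11 × 0.5% × A$41,339.00 = A$2,273.65…
Interest: A$41,339.00 × ((1 + 0.013)^11 − 1) = A$41,339.00 × 0.1526671… = A$6,311.1054…
Penalties + interest = A$4,960.6800 + A$6,311.1054… = A$11,271.79

A$11,271.79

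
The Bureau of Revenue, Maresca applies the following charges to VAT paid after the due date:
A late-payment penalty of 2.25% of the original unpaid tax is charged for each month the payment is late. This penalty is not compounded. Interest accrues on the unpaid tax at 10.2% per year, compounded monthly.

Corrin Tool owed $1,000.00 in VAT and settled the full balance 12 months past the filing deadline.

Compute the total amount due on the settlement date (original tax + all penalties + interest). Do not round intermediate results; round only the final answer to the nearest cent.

$1,376.91

Late-payment penalty = 2.25% × $1,000.00 × 12 mo = $270.00
Interest (10.2%/yr ÷ 12 = 0.85%/month): $1,000.00 × ((1 + 0.0085)^12 − 1) = $106.9062…
Total = $1,000.00 + $270.0000 + $106.9062… = $1,376.91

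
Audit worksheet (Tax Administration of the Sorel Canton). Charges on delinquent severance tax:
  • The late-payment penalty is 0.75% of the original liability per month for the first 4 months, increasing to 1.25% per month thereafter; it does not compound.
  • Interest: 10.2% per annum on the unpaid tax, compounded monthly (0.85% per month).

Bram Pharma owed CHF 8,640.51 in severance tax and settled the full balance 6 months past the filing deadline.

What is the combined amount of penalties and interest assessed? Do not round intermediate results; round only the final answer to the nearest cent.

Penalty, months 1–4: 4 × 0.75% × CHF 8,640.51 = CHF 259.22…
Penalty, months 5–6: 2 × 1.25% × CHF 8,640.51 = CHF 216.01…
Interest: CHF 8,640.51 × ((1 + 0.0085)^6 − 1) = CHF 8,640.51 × 0.0520961… = CHF 450.1370…
Penalties + interest = CHF 475.2281… + CHF 450.1370… = CHF 925.37

CHF 925.37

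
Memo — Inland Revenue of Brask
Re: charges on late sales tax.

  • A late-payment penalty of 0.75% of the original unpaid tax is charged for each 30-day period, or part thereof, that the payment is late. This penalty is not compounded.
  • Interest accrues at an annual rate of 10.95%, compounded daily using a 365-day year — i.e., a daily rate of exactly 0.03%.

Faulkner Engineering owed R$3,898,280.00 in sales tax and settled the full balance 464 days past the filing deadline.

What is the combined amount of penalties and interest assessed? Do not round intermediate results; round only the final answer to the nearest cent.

R$1,049,923.57

Penalty periods: ⌈464/30⌉ = 16; penalty = 16 × 0.75% × R$3,898,280.00 = R$467,793.60
Interest: R$3,898,280.00 × ((1 + 0.0003)^464 − 1) = R$3,898,280.00 × 0.14932995… = R$582,129.9744…
Penalties + interest = R$467,793.6000 + R$582,129.9744… = R$1,049,923.57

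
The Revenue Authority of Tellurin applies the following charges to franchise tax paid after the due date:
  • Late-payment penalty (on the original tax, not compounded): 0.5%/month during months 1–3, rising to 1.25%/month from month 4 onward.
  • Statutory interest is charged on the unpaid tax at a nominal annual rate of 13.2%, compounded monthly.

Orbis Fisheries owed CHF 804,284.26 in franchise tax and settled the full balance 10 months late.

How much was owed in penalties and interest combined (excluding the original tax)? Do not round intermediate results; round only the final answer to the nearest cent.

CHF 175,420.70

Penalty, months 1–3: 3 × 0.5% × CHF 804,284.26 = CHF 12,064.26…
Penalty, months 4–10: 7 × 1.25% × CHF 804,284.26 = CHF 70,374.87…
Interest (13.2%/yr ÷ 12 = 1.1%/month): CHF 804,284.26 × ((1 + 0.011)^10 − 1) = CHF 92,981.5625…
Penalties + interest = CHF 82,439.1367… + CHF 92,981.5625… = CHF 175,420.70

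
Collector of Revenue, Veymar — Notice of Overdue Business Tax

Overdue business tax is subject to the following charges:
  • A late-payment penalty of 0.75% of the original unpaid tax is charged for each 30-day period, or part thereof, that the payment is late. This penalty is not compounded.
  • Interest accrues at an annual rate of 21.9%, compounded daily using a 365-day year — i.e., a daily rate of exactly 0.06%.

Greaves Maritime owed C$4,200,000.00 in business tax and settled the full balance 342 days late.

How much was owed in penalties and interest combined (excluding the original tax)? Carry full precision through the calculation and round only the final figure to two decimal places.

Penalty periods: ⌈342/30⌉ = 12; penalty = 12 × 0.75% × C$4,200,000.00 = C$378,000.00
Interest: C$4,200,000.00 × ((1 + 0.0006)^342 − 1) = C$4,200,000.00 × 0.22769505… = C$956,319.1912…
Penalties + interest = C$378,000.0000 + C$956,319.1912… = C$1,334,319.19

C$1,334,319.19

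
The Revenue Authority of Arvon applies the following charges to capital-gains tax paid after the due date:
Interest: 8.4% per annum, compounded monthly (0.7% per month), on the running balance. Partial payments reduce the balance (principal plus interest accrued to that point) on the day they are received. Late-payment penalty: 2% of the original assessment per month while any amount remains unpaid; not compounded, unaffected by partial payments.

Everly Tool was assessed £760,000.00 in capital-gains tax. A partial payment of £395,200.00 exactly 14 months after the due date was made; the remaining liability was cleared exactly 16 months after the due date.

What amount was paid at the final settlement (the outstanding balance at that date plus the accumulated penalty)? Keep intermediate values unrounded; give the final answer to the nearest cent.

Balance at month 14: £760,000.0000 × (1 + 0.007)^14 = £837,965.5799…
After £395,200.00 payment: £837,965.5799… − £395,200.00 = £442,765.5799…
Balance at month 16: £442,765.5799… × (1 + 0.007)^2 = £448,985.9936…
Penalty: 16 × 2% × £760,000.00 = £243,200.00
Final settlement = outstanding balance + penalty = £448,985.9936… + £243,200.00 = £692,185.99

£692,185.99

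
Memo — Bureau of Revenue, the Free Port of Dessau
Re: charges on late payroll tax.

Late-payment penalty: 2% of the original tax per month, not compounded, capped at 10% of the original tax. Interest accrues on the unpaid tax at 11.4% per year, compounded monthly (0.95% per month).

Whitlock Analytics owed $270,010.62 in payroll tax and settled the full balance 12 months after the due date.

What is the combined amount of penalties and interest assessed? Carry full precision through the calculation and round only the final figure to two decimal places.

$59,442.63

Penalty (uncapped): 12 × 2% × $270,010.62 = $64,802.55…; cap = 10% × $270,010.62 = $27,001.06… → penalty = $27,001.06…
Interest: $270,010.62 × ((1 + 0.0095)^12 − 1) = $270,010.62 × 0.1201492… = $32,441.5644…
Penalties + interest = $27,001.0620 + $32,441.5644… = $59,442.63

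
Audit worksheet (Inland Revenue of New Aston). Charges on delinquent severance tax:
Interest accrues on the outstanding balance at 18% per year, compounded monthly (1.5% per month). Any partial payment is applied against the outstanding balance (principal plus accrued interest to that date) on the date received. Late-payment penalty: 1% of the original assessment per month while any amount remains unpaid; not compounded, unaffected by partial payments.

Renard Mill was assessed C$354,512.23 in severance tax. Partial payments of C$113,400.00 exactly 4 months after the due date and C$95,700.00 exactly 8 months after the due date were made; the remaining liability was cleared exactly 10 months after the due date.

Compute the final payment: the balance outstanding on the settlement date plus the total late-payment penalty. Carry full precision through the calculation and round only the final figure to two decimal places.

C$224,288.14

Balance at month 4: C$354,512.2300 × (1 + 0.015)^4 = C$376,266.3592…
After C$113,400.00 payment: C$376,266.3592… − C$113,400.00 = C$262,866.3592…
Balance at month 8: C$262,866.3592… × (1 + 0.015)^4 = C$278,996.7723…
After C$95,700.00 payment: C$278,996.7723… − C$95,700.00 = C$183,296.7723…
Balance at month 10: C$183,296.7723… × (1 + 0.015)^2 = C$188,836.9173…
Penalty: 10 × 1% × C$354,512.23 = C$35,451.22…
Final settlement = outstanding balance + penalty = C$188,836.9173… + C$35,451.22… = C$224,288.14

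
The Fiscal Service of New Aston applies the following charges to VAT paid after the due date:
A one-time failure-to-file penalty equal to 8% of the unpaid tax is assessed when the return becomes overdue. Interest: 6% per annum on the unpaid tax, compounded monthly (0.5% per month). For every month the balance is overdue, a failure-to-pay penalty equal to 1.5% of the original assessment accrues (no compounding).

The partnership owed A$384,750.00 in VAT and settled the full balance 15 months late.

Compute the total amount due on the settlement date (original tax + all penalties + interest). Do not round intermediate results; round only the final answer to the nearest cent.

A$531,987.18

Failure-to-file penalty: 8% × A$384,750.00 = A$30,780.00
Failure-to-pay penalty: 15 × 1.5% × A$384,750.00 = A$86,568.75
Interest: A$384,750.00 × ((1 + 0.005)^15 − 1) = A$384,750.00 × 0.0776827… = A$29,888.4333…
Total = A$384,750.00 + A$117,348.7500 + A$29,888.4333… = A$531,987.18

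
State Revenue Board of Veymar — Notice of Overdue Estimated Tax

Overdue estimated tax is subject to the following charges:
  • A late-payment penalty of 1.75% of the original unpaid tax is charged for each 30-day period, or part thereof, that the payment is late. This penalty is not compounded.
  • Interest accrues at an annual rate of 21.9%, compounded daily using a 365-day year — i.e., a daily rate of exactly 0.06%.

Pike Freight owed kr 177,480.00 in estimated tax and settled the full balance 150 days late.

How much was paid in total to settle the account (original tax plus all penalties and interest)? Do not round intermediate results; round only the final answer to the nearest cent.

kr 209,718.31

Penalty periods: ⌈150/30⌉ = 5; penalty = 5 × 1.75% × kr 177,480.00 = kr 15,529.50
Interest: kr 177,480.00 × ((1 + 0.0006)^150 − 1) = kr 177,480.00 × 0.09414475… = kr 16,708.8108…
Total = kr 177,480.00 + kr 15,529.5000 + kr 16,708.8108… = kr 209,718.31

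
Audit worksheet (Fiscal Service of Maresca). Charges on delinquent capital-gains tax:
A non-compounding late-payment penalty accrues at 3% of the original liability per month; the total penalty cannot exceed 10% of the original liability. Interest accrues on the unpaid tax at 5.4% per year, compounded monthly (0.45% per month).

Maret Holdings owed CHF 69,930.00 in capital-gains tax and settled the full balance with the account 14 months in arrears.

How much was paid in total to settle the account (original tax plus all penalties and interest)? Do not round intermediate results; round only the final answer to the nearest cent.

Penalty (uncapped): 14 × 3% × CHF 69,930.00 = CHF 29,370.60; cap = 10% × CHF 69,930.00 = CHF 6,993.00 → penalty = CHF 6,993.00
Interest: CHF 69,930.00 × ((1 + 0.0045)^14 − 1) = CHF 69,930.00 × 0.0648763… = CHF 4,536.8020…
Total = CHF 69,930.00 + CHF 6,993.0000 + CHF 4,536.8020… = CHF 81,459.80

CHF 81,459.80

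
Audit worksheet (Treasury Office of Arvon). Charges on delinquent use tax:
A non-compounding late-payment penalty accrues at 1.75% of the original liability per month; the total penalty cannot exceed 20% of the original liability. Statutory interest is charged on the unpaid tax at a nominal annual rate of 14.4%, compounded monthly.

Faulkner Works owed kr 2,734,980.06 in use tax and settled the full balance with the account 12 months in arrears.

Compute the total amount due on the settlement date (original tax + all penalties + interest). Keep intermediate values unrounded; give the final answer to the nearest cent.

Penalty (uncapped): 12 × 1.75% × kr 2,734,980.06 = kr 574,345.81…; cap = 20% × kr 2,734,980.06 = kr 546,996.01… → penalty = kr 546,996.01…
Interest (14.4%/yr ÷ 12 = 1.2%/month): kr 2,734,980.06 × ((1 + 0.012)^12 − 1) = kr 420,898.7285…
Total = kr 2,734,980.06 + kr 546,996.0120 + kr 420,898.7285… = kr 3,702,874.80

kr 3,702,874.80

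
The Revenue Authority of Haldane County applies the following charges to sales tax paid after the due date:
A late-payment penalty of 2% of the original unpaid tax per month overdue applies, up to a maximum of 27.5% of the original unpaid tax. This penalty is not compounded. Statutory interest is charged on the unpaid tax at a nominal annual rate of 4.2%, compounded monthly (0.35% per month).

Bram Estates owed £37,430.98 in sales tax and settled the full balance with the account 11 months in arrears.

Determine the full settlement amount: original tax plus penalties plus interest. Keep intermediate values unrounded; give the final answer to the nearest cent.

£47,132.37

Penalty: 11 × 2% × £37,430.98 = £8,234.82… (below the 27.5% cap of £10,293.52…)
Interest: £37,430.98 × ((1 + 0.0035)^11 − 1) = £37,430.98 × 0.0391809… = £1,466.5785…
Total = £37,430.98 + £8,234.8156 + £1,466.5785… = £47,132.37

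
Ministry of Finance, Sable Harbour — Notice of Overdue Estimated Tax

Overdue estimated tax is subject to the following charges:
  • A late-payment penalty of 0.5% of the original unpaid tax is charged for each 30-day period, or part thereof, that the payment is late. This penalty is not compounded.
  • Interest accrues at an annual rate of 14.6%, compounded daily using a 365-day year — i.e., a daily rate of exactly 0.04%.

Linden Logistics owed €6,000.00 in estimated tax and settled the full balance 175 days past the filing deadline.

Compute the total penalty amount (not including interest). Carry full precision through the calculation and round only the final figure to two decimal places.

Penalty periods: ⌈175/30⌉ = 6; penalty = 6 × 0.5% × €6,000.00 = €180.00

€180.00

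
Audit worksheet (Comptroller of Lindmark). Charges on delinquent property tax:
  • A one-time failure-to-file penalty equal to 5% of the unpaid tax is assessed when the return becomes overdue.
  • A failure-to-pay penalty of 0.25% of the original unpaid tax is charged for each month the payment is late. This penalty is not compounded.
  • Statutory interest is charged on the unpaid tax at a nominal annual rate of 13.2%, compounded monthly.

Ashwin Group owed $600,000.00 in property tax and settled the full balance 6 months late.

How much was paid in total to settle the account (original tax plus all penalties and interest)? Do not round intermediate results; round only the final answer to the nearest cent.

$679,705.10

Failure-to-file penalty: 5% × $600,000.00 = $30,000.00
Failure-to-pay penalty = 0.25% × $600,000.00 × 6 mo = $9,000.00
Interest (13.2%/yr ÷ 12 = 1.1%/month): $600,000.00 × ((1 + 0.011)^6 − 1) = $40,705.1043…
Total = $600,000.00 + $39,000.0000 + $40,705.1043… = $679,705.10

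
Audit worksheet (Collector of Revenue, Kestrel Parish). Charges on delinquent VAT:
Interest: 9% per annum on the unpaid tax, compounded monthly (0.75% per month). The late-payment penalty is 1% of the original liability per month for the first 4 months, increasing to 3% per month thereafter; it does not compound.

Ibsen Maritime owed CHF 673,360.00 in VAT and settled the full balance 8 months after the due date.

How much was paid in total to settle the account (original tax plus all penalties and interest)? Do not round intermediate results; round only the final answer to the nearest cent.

Penalty, months 1–4: 4 × 1% × CHF 673,360.00 = CHF 26,934.40
Penalty, months 5–8: 4 × 3% × CHF 673,360.00 = CHF 80,803.20
Interest: CHF 673,360.00 × ((1 + 0.0075)^8 − 1) = CHF 673,360.00 × 0.0615988… = CHF 41,478.2002…
Total = CHF 673,360.00 + CHF 107,737.6000 + CHF 41,478.2002… = CHF 822,575.80

CHF 822,575.80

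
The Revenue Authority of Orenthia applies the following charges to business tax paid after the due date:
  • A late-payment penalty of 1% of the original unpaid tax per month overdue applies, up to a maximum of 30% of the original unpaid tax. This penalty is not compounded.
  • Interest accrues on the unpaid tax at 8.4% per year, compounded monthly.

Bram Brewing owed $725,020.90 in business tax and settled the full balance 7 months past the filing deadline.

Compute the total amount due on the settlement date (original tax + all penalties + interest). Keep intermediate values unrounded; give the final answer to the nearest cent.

$812,053.20

Penalty: 7 × 1% × $725,020.90 = $50,751.46… (below the 30% cap of $217,506.27)
Interest (8.4%/yr ÷ 12 = 0.7%/month): $725,020.90 × ((1 + 0.007)^7 − 1) = $36,280.8357…
Total = $725,020.90 + $50,751.4630 + $36,280.8357… = $812,053.20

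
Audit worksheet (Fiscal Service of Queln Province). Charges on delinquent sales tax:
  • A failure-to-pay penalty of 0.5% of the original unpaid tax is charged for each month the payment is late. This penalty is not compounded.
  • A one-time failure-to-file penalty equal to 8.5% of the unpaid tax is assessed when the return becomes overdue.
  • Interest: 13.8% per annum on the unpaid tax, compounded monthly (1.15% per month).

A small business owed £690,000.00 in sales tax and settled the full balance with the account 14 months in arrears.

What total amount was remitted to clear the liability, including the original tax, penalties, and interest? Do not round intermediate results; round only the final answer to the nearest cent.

Failure-to-file penalty: 8.5% × £690,000.00 = £58,650.00
Failure-to-pay penalty = 0.5% × £690,000.00 × 14 mo = £48,300.00
Interest: £690,000.00 × ((1 + 0.0115)^14 − 1) = £690,000.00 × 0.1736063… = £119,788.3234…
Total = £690,000.00 + £106,950.0000 + £119,788.3234… = £916,738.32

£916,738.32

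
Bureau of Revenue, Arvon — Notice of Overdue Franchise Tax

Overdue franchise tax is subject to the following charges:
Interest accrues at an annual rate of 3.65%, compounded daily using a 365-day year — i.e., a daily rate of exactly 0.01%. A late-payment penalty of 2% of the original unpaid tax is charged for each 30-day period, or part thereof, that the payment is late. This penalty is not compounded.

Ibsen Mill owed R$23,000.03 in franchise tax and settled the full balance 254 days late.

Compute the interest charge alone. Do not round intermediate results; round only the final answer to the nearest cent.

Interest: R$23,000.03 × ((1 + 0.0001)^254 − 1) = R$23,000.03 × 0.02572403… = R$591.6534…

R$591.65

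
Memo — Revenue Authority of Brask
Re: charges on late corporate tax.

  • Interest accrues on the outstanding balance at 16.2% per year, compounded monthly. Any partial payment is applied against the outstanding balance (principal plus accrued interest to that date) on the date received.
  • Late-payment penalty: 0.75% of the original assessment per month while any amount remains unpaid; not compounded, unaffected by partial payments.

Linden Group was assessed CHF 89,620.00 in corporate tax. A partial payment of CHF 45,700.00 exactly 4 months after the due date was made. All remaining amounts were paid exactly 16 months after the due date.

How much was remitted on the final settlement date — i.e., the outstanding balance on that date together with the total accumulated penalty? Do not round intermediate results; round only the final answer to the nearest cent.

Monthly rate = 16.2% ÷ 12 = 1.35%
Balance at month 4: CHF 89,620.0000 × (1 + 0.0135)^4 = CHF 94,558.3644…
After CHF 45,700.00 payment: CHF 94,558.3644… − CHF 45,700.00 = CHF 48,858.3644…
Balance at month 16: CHF 48,858.3644… × (1 + 0.0135)^12 = CHF 57,388.3794…
Penalty: 16 × 0.75% × CHF 89,620.00 = CHF 10,754.40
Final settlement = outstanding balance + penalty = CHF 57,388.3794… + CHF 10,754.40 = CHF 68,142.78

CHF 68,142.78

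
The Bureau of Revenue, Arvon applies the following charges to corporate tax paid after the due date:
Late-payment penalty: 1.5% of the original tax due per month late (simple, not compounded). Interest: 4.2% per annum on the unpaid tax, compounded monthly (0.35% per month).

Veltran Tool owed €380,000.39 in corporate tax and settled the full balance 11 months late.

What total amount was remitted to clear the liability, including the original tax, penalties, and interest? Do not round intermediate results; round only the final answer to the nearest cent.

€457,589.20

Late-payment penalty = 1.5% × €380,000.39 × 11 mo = €62,700.06…
Interest: €380,000.39 × ((1 + 0.0035)^11 − 1) = €380,000.39 × 0.0391809… = €14,888.7475…
Total = €380,000.39 + €62,700.0644… + €14,888.7475… = €457,589.20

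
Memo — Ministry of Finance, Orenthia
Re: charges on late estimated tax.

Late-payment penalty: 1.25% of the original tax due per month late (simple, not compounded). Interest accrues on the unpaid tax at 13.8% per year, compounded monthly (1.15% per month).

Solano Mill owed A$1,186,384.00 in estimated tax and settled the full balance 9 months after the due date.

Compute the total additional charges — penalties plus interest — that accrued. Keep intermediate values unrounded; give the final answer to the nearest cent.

A$262,061.53

Late-payment penalty = 1.25% × A$1,186,384.00 × 9 mo = A$133,468.20
Interest: A$1,186,384.00 × ((1 + 0.0115)^9 − 1) = A$1,186,384.00 × 0.1083910… = A$128,593.3277…
Penalties + interest = A$133,468.2000 + A$128,593.3277… = A$262,061.53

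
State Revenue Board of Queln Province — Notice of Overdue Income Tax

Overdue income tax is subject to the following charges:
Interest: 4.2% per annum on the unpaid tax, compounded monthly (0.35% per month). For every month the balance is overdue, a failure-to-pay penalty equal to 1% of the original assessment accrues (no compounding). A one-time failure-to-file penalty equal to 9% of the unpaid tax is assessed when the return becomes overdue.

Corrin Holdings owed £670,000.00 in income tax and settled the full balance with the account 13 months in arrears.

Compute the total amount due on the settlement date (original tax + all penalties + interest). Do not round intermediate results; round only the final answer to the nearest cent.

£848,533.47

Failure-to-file penalty: 9% × £670,000.00 = £60,300.00
Failure-to-pay penalty: 13 × 1% × £670,000.00 = £87,100.00
Interest: £670,000.00 × ((1 + 0.0035)^13 − 1) = £670,000.00 × 0.0464679… = £31,133.4730…
Total = £670,000.00 + £147,400.0000 + £31,133.4730… = £848,533.47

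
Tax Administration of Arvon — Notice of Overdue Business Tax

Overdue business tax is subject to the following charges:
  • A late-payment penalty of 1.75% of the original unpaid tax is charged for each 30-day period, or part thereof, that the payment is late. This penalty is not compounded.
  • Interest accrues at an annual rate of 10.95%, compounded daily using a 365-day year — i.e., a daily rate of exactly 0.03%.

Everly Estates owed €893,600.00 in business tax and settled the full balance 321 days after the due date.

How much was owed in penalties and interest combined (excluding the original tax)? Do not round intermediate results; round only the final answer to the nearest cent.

Penalty periods: ⌈321/30⌉ = 11; penalty = 11 × 1.75% × €893,600.00 = €172,018.00
Interest: €893,600.00 × ((1 + 0.0003)^321 − 1) = €893,600.00 × 0.10107344… = €90,319.2254…
Penalties + interest = €172,018.0000 + €90,319.2254… = €262,337.23

€262,337.23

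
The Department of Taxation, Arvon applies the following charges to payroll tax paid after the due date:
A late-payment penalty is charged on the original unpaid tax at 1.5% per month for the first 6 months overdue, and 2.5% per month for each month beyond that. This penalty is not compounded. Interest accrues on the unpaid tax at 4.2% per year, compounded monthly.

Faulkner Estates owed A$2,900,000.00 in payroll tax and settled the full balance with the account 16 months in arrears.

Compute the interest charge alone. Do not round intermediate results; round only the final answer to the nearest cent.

Interest (4.2%/yr ÷ 12 = 0.35%/month): A$2,900,000.00 × ((1 + 0.0035)^16 − 1) = A$166,733.4277…

A$166,733.43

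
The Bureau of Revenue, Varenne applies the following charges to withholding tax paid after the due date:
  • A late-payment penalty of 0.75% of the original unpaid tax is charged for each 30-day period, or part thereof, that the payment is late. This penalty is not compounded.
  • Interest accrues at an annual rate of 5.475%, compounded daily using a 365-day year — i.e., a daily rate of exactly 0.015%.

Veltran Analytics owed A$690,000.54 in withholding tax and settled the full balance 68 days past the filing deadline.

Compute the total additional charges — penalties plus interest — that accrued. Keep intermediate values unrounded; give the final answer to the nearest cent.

Penalty periods: ⌈68/30⌉ = 3; penalty = 3 × 0.75% × A$690,000.54 = A$15,525.01…
Interest: A$690,000.54 × ((1 + 0.00015)^68 − 1) = A$690,000.54 × 0.01025142… = A$7,073.4885…
Penalties + interest = A$15,525.0122… + A$7,073.4885… = A$22,598.50

A$22,598.50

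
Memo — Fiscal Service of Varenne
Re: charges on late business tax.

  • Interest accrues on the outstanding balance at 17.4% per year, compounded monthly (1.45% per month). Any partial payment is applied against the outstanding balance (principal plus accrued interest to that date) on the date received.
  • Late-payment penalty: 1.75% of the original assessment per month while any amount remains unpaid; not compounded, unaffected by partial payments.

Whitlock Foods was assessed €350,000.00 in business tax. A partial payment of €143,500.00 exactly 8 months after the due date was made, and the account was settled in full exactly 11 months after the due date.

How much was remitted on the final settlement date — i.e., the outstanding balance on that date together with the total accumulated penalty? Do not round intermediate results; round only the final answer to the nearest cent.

Balance at month 8: €350,000.0000 × (1 + 0.0145)^8 = €392,721.2987…
After €143,500.00 payment: €392,721.2987… − €143,500.00 = €249,221.2987…
Balance at month 11: €249,221.2987… × (1 + 0.0145)^3 = €260,220.3813…
Penalty: 11 × 1.75% × €350,000.00 = €67,375.00
Final settlement = outstanding balance + penalty = €260,220.3813… + €67,375.00 = €327,595.38

€327,595.38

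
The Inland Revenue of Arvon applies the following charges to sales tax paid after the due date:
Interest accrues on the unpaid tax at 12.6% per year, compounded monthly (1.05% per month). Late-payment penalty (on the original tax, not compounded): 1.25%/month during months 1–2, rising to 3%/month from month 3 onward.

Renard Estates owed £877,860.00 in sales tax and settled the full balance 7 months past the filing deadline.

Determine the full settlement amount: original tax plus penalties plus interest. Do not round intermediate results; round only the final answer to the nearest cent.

Penalty, months 1–2: 2 × 1.25% × £877,860.00 = £21,946.50
Penalty, months 3–7: 5 × 3% × £877,860.00 = £131,679.00
Interest: £877,860.00 × ((1 + 0.0105)^7 − 1) = £877,860.00 × 0.0758562… = £66,591.1193…
Total = £877,860.00 + £153,625.5000 + £66,591.1193… = £1,098,076.62

£1,098,076.62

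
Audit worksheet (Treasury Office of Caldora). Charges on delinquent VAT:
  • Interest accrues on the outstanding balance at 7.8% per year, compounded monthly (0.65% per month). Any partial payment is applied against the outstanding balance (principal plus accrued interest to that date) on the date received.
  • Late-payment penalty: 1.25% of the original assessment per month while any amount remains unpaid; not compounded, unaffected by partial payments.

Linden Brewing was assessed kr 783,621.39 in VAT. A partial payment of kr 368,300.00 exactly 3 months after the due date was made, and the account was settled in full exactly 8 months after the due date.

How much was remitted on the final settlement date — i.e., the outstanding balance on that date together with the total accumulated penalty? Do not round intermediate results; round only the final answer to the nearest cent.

Balance at month 3: kr 783,621.3900 × (1 + 0.0065)^3 = kr 799,001.5463…
After kr 368,300.00 payment: kr 799,001.5463… − kr 368,300.00 = kr 430,701.5463…
Balance at month 8: kr 430,701.5463… × (1 + 0.0065)^5 = kr 444,882.5046…
Penalty: 8 × 1.25% × kr 783,621.39 = kr 78,362.14…
Final settlement = outstanding balance + penalty = kr 444,882.5046… + kr 78,362.14… = kr 523,244.64

kr 523,244.64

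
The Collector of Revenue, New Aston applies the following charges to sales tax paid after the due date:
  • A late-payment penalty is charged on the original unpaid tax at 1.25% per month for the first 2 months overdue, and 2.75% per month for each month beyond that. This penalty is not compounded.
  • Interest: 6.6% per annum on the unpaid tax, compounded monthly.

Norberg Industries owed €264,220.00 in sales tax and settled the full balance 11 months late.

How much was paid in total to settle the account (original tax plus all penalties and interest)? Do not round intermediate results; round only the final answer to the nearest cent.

Penalty, months 1–2: 2 × 1.25% × €264,220.00 = €6,605.50
Penalty, months 3–11: 9 × 2.75% × €264,220.00 = €65,394.45
Interest (6.6%/yr ÷ 12 = 0.55%/month): €264,220.00 × ((1 + 0.0055)^11 − 1) = €16,432.2398…
Total = €264,220.00 + €71,999.9500 + €16,432.2398… = €352,652.19

€352,652.19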